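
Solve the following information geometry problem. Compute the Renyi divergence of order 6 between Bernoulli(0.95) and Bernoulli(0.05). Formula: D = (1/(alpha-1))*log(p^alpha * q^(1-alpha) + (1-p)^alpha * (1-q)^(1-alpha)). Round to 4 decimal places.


Renyi divergence of order alpha between Bernoulli distributions:
D = (1/(alpha-1))*log(p^alpha * q^(1-alpha) + (1-p)^alpha * (1-q)^(1-alpha)).
alpha = 6, p = 0.95, q = 0.05.
p^alpha * q^(1-alpha) = 0.95^6 * 0.05^-5 = 2352294.05.
(1-p)^alpha * (1-q)^(1-alpha) = 0.05^6 * 0.95^-5 = 0.0.
sum = 2352294.05 + 0.0 = 2352294.05.
D = (1/5)*log(2352294.05) = 2.9342

2.9342


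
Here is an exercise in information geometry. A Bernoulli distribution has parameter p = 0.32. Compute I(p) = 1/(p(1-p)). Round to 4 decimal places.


For Bernoulli(p), Fisher information is I(p) = 1/(p*(1-p)).
p = 0.32, 1-p = 0.68.
p*(1-p) = 0.2176.
I(p) = 1/0.2176 = 4.5956

4.5956


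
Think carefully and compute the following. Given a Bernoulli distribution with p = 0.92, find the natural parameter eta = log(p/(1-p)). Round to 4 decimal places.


Natural parameter for Bernoulli: eta = log(p/(1-p)).
p = 0.92, 1-p = 0.08.
p/(1-p) = 11.5.
eta = log(11.5) = 2.4423

2.4423


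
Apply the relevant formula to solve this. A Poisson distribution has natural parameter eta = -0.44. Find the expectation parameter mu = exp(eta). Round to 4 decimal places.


Expectation parameter for Poisson exponential family:
mu = exp(eta).
eta = -0.44.
mu = exp(-0.44) = 0.6440

0.6440


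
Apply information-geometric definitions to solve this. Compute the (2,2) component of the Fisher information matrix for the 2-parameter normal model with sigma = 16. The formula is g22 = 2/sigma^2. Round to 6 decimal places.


For the 2-parameter normal family, the Fisher metric has:
  g11 = 1/sigma^2, g22 = 2/sigma^2.
sigma = 16, sigma^2 = 256.
g22 = 0.007813

0.007813


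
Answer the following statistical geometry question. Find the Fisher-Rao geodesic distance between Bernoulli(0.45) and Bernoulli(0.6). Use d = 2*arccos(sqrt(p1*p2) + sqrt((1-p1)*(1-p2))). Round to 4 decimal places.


Geodesic distance on Bernoulli manifold:
d(p1,p2) = 2*arccos(sqrt(p1*p2) + sqrt((1-p1)*(1-p2))).
sqrt(p1*p2) = sqrt(0.45*0.6) = 0.519615.
sqrt((1-p1)*(1-p2)) = sqrt(0.55*0.4) = 0.469042.
arg = 0.519615 + 0.469042 = 0.988657.
d = 2*arccos(0.988657) = 0.3015

0.3015


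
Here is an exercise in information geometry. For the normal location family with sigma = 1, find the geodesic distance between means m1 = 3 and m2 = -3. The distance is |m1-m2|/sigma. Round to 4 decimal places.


On the fixed-variance normal subfamily, geodesic distance = |m1-m2|/sigma.
|3 - -3| = 6.
sigma = 1.
d = 6/1 = 6.0000

6.0000


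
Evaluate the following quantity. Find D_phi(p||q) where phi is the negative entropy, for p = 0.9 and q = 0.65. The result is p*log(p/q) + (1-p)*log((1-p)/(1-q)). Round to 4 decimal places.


Bregman divergence with negative entropy generator:
D = p*log(p/q) + (1-p)*log((1-p)/(1-q)).
p = 0.9, q = 0.65.
p*log(p/q) = 0.9*log(0.9/0.65) = 0.29288.
(1-p)*log((1-p)/(1-q)) = 0.1*log(0.1/0.35) = -0.125276.
D = 0.29288 + -0.125276 = 0.1676

0.1676


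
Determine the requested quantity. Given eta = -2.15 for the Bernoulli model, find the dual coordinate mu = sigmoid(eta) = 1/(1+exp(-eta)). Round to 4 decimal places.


Dual coordinate (expectation parameter) for Bernoulli:
mu = 1/(1+exp(-eta)).
eta = -2.15.
exp(-eta) = exp(2.15) = 8.584858.
mu = 1/(1+8.584858) = 0.1043

0.1043


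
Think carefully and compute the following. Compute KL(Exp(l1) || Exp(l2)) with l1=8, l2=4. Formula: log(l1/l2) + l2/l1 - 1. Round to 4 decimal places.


KL divergence for exponential family:
KL = log(l1/l2) + l2/l1 - 1.
log(8/4) = 0.693147.
4/8 = 0.5.
KL = 0.693147 + 0.5 - 1 = 0.1931

0.1931


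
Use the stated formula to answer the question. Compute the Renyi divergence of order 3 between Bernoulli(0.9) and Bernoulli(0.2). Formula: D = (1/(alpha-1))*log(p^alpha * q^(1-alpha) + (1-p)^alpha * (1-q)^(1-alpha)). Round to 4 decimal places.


Renyi divergence of order alpha between Bernoulli distributions:
D = (1/(alpha-1))*log(p^alpha * q^(1-alpha) + (1-p)^alpha * (1-q)^(1-alpha)).
alpha = 3, p = 0.9, q = 0.2.
p^alpha * q^(1-alpha) = 0.9^3 * 0.2^-2 = 18.225.
(1-p)^alpha * (1-q)^(1-alpha) = 0.1^3 * 0.8^-2 = 0.001562.
sum = 18.225 + 0.001562 = 18.226562.
D = (1/2)*log(18.226562) = 1.4514

1.4514


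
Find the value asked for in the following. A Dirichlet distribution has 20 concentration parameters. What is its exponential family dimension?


Exponential family dimension calculation:
Dirichlet with 20 components has 20 natural parameters.

20


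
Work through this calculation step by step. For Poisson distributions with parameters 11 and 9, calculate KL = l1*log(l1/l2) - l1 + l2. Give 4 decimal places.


KL divergence for Poisson:
KL = l1*log(l1/l2) - l1 + l2.
l1 = 11, l2 = 9.
log(11/9) = 0.200671.
l1*log(l1/l2) = 11 * 0.200671 = 2.207378.
KL = 2.207378 - 11 + 9 = 0.2074

0.2074


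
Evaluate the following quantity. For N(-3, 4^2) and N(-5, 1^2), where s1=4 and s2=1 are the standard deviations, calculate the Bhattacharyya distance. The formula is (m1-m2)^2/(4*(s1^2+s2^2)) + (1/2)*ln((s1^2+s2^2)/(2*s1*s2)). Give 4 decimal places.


Bhattacharyya distance between two Gaussians:
DB = (m1-m2)^2/(4*(s1^2+s2^2)) + (1/2)*ln((s1^2+s2^2)/(2*s1*s2)).
(m1-m2)^2 = (2)^2 = 4.
s1^2+s2^2 = 16 + 1 = 17.
term1 = 4/68 = 0.058824.
term2 = 0.5*ln(17/8.0) = 0.376886.
DB = 0.058824 + 0.376886 = 0.4357

0.4357


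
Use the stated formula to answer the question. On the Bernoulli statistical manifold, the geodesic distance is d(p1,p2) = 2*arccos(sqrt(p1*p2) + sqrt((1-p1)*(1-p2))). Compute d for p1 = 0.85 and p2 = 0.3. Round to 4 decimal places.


Geodesic distance on Bernoulli manifold:
d(p1,p2) = 2*arccos(sqrt(p1*p2) + sqrt((1-p1)*(1-p2))).
sqrt(p1*p2) = sqrt(0.85*0.3) = 0.504975.
sqrt((1-p1)*(1-p2)) = sqrt(0.15*0.7) = 0.324037.
arg = 0.504975 + 0.324037 = 0.829012.
d = 2*arccos(0.829012) = 1.1869

1.1869


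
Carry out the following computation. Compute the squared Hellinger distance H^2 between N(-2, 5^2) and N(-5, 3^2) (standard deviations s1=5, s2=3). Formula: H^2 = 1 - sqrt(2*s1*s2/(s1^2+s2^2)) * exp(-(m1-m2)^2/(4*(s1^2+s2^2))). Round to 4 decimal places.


Squared Hellinger distance for Gaussians:
H^2 = 1 - sqrt(2*s1*s2/(s1^2+s2^2)) * exp(-(m1-m2)^2/(4*(s1^2+s2^2))).
s1^2 = 25, s2^2 = 9, s1^2+s2^2 = 34.
sqrt(2*5*3/(34)) = 0.939336.
(m1-m2)^2 = (3)^2 = 9.
exp(-9/(4*34)) = exp(-0.066176) = 0.935966.
H^2 = 1 - 0.939336*0.935966 = 0.1208

0.1208


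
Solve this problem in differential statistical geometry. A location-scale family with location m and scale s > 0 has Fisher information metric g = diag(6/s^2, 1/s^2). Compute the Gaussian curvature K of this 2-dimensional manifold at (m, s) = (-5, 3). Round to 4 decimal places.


The metric has the form g = (A dm^2 + B ds^2)/s^2 with A = 6, B = 1.
Substitute u = sqrt(A/B)*m: g = B*(du^2 + ds^2)/s^2, i.e. B times the
Poincare upper half-plane metric, which has constant Gaussian curvature -1.
Scaling a 2D metric by a constant c divides the Gaussian curvature by c,
so K = -1/B = -1/(1) = -1.0000 everywhere (the point (m, s) = (-5, 3) is irrelevant:
the curvature is constant).
The requested Gaussian curvature is K = -1.0000.

-1.0000


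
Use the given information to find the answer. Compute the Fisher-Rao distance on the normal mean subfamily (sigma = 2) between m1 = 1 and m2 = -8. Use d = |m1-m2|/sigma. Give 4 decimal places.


On the fixed-variance normal subfamily, geodesic distance = |m1-m2|/sigma.
|1 - -8| = 9.
sigma = 2.
d = 9/2 = 4.5000

4.5000


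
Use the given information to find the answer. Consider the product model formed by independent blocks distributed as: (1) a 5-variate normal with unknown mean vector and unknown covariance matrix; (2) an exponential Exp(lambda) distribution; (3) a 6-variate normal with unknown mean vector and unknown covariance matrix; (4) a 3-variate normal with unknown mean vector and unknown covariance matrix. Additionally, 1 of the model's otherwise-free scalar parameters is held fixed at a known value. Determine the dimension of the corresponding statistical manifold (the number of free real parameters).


The dimension of a statistical manifold equals the number of free
(independent) real parameters of the model. For a product of independent
blocks the parameter counts add.
- 5-variate normal: 5 (mean) + 5*6/2 = 15 (symmetric covariance) = 20.
- exponential (lambda): 1.
- 6-variate normal: 6 (mean) + 6*7/2 = 21 (symmetric covariance) = 27.
- 3-variate normal: 3 (mean) + 3*4/2 = 6 (symmetric covariance) = 9.
Total = 20 + 1 + 27 + 9 = 57.
1 parameter(s) fixed at known values: 57 - 1 = 56.
Dimension = 56

56


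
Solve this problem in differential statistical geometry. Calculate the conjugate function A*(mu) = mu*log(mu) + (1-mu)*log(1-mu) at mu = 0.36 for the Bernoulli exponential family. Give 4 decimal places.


Legendre transform for Bernoulli:
A*(mu) = mu*log(mu) + (1-mu)*log(1-mu).
mu = 0.36, 1-mu = 0.64.
mu*log(mu) = 0.36*log(0.36) = -0.367794.
(1-mu)*log(1-mu) = 0.64*log(0.64) = -0.285624.
A* = -0.367794 + -0.285624 = -0.6534

-0.6534


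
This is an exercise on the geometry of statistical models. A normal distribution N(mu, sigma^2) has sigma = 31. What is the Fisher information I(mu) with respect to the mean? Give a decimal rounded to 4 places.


The Fisher information for the mean of a normal distribution is I(mu) = 1/sigma^2.
sigma = 31, so sigma^2 = 961.
I(mu) = 1/961 = 0.0010

0.0010


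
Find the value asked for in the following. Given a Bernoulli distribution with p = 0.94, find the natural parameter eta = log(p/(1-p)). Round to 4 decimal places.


Natural parameter for Bernoulli: eta = log(p/(1-p)).
p = 0.94, 1-p = 0.06.
p/(1-p) = 15.666667.
eta = log(15.666667) = 2.7515

2.7515


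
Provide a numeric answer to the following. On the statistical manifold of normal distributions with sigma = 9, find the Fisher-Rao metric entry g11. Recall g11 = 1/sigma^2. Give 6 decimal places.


For the 2-parameter normal family, the Fisher metric has:
  g11 = 1/sigma^2, g22 = 2/sigma^2.
sigma = 9, sigma^2 = 81.
g11 = 0.012346

0.012346


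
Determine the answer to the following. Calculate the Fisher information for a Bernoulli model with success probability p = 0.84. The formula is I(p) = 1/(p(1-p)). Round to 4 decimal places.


For Bernoulli(p), Fisher information is I(p) = 1/(p*(1-p)).
p = 0.84, 1-p = 0.16.
p*(1-p) = 0.1344.
I(p) = 1/0.1344 = 7.4405

7.4405


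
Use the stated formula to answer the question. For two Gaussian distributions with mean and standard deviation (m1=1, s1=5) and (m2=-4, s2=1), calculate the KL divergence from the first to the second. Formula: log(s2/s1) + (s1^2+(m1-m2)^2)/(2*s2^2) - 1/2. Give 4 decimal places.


KL divergence between normal distributions:
KL = log(s2/s1) + (s1^2 + (m1-m2)^2)/(2*s2^2) - 1/2.
log(1/5) = -1.609438.
(5^2 + (1--4)^2)/(2*1^2) = (25 + 25)/2 = 25.0.
KL = -1.609438 + 25.0 - 0.5 = 22.8906

22.8906


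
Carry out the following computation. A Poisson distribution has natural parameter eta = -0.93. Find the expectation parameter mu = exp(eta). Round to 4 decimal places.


Expectation parameter for Poisson exponential family:
mu = exp(eta).
eta = -0.93.
mu = exp(-0.93) = 0.3946

0.3946


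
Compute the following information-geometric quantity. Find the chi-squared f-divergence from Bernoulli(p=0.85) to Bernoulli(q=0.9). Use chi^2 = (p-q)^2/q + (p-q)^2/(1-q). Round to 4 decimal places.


Chi-squared divergence between Bernoulli distributions:
chi^2 = (p-q)^2/q + (p-q)^2/(1-q).
p = 0.85, q = 0.9, p-q = -0.05.
(p-q)^2 = 0.0025.
term1 = 0.0025/0.9 = 0.002778.
term2 = 0.0025/0.1 = 0.025.
chi^2 = 0.002778 + 0.025 = 0.0278

0.0278


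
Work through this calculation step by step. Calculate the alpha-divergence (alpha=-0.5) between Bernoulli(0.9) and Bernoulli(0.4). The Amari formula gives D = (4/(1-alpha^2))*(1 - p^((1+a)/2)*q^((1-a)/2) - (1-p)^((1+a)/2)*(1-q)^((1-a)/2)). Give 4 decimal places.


Amari alpha-divergence:
D = (4/(1-alpha^2))*(1 - p^((1+a)/2)*q^((1-a)/2) - (1-p)^((1+a)/2)*(1-q)^((1-a)/2)).
alpha = -0.5, p = 0.9, q = 0.4.
e1 = (1+alpha)/2 = 0.25, e2 = (1-alpha)/2 = 0.75.
t1 = p^e1 * q^e2 = 0.9^0.25 * 0.4^0.75 = 0.489898.
t2 = (1-p)^e1 * (1-q)^e2 = 0.1^0.25 * 0.6^0.75 = 0.383366.
4/(1-alpha^2) = 5.333333.
D = 5.333333*(1 - 0.489898 - 0.383366) = 0.6759

0.6759


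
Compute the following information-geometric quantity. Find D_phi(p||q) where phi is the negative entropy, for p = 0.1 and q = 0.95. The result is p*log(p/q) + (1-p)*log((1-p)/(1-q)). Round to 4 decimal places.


Bregman divergence with negative entropy generator:
D = p*log(p/q) + (1-p)*log((1-p)/(1-q)).
p = 0.1, q = 0.95.
p*log(p/q) = 0.1*log(0.1/0.95) = -0.225129.
(1-p)*log((1-p)/(1-q)) = 0.9*log(0.9/0.05) = 2.601335.
D = -0.225129 + 2.601335 = 2.3762

2.3762


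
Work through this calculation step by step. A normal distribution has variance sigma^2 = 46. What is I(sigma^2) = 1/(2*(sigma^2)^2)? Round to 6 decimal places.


Fisher information for variance: I(sigma^2) = 1/(2*sigma^4).
sigma^2 = 46, so sigma^4 = 2116.
I = 1/(2*2116) = 1/4232 = 0.000236

0.000236


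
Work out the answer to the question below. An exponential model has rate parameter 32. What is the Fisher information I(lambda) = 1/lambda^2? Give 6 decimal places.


Fisher information for exponential: I(lambda) = 1/lambda^2.
lambda = 32, lambda^2 = 1024.
I = 1/1024 = 0.000977

0.000977


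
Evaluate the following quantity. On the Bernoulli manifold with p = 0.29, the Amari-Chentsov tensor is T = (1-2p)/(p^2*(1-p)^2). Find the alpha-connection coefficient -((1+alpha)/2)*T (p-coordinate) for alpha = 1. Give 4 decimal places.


Skewness (Amari-Chentsov) tensor: T = (1-2p)/(p^2*(1-p)^2).
p = 0.29, 1-2p = 0.42, p^2 = 0.0841, (1-p)^2 = 0.5041.
T = 0.42/(0.0841 * 0.5041) = 9.906873.
In the p-coordinate, Gamma^(alpha) = Gamma^(0) - (alpha/2)*T with Gamma^(0) = (1/2)*g'(p) = -T/2,
so Gamma^(alpha) = -((1+alpha)/2)*T.
alpha = 1, -(1+alpha)/2 = -1.0.
Gamma = -1.0 * 9.906873 = -9.9069

-9.9069


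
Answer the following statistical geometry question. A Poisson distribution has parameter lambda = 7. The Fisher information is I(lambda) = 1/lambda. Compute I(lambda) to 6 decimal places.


Fisher information for Poisson: I(lambda) = 1/lambda.
lambda = 7.
I(lambda) = 1/7 = 0.142857

0.142857


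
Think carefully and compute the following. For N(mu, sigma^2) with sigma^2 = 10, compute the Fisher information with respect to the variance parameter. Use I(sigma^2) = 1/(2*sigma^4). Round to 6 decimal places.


Fisher information for variance: I(sigma^2) = 1/(2*sigma^4).
sigma^2 = 10, so sigma^4 = 100.
I = 1/(2*100) = 1/200 = 0.005000

0.005000


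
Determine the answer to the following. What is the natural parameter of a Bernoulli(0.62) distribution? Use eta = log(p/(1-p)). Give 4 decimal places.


Natural parameter for Bernoulli: eta = log(p/(1-p)).
p = 0.62, 1-p = 0.38.
p/(1-p) = 1.631579.
eta = log(1.631579) = 0.4895

0.4895


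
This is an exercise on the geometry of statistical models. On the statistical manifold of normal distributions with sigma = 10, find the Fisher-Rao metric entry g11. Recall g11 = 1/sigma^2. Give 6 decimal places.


For the 2-parameter normal family, the Fisher metric has:
  g11 = 1/sigma^2, g22 = 2/sigma^2.
sigma = 10, sigma^2 = 100.
g11 = 0.010000

0.010000


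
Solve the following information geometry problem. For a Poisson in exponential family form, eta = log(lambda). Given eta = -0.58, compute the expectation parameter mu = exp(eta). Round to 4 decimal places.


Expectation parameter for Poisson exponential family:
mu = exp(eta).
eta = -0.58.
mu = exp(-0.58) = 0.5599

0.5599


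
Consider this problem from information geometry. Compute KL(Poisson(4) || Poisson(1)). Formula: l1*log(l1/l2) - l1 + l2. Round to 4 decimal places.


KL divergence for Poisson:
KL = l1*log(l1/l2) - l1 + l2.
l1 = 4, l2 = 1.
log(4/1) = 1.386294.
l1*log(l1/l2) = 4 * 1.386294 = 5.545177.
KL = 5.545177 - 4 + 1 = 2.5452

2.5452


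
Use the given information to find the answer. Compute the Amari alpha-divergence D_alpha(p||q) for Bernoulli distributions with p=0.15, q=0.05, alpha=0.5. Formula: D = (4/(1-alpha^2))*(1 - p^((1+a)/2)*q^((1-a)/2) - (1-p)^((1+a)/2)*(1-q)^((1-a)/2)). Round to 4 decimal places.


Amari alpha-divergence:
D = (4/(1-alpha^2))*(1 - p^((1+a)/2)*q^((1-a)/2) - (1-p)^((1+a)/2)*(1-q)^((1-a)/2)).
alpha = 0.5, p = 0.15, q = 0.05.
e1 = (1+alpha)/2 = 0.75, e2 = (1-alpha)/2 = 0.25.
t1 = p^e1 * q^e2 = 0.15^0.75 * 0.05^0.25 = 0.113975.
t2 = (1-p)^e1 * (1-q)^e2 = 0.85^0.75 * 0.95^0.25 = 0.873967.
4/(1-alpha^2) = 5.333333.
D = 5.333333*(1 - 0.113975 - 0.873967) = 0.0643

0.0643


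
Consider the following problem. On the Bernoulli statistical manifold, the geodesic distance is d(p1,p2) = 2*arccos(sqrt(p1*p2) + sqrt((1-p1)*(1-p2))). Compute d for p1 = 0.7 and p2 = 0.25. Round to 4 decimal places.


Geodesic distance on Bernoulli manifold:
d(p1,p2) = 2*arccos(sqrt(p1*p2) + sqrt((1-p1)*(1-p2))).
sqrt(p1*p2) = sqrt(0.7*0.25) = 0.41833.
sqrt((1-p1)*(1-p2)) = sqrt(0.3*0.75) = 0.474342.
arg = 0.41833 + 0.474342 = 0.892672.
d = 2*arccos(0.892672) = 0.9351

0.9351


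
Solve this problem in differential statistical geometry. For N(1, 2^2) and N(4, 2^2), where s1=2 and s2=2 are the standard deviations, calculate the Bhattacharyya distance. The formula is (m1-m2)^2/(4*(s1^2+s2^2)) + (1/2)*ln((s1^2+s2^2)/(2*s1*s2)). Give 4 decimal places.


Bhattacharyya distance between two Gaussians:
DB = (m1-m2)^2/(4*(s1^2+s2^2)) + (1/2)*ln((s1^2+s2^2)/(2*s1*s2)).
(m1-m2)^2 = (-3)^2 = 9.
s1^2+s2^2 = 4 + 4 = 8.
term1 = 9/32 = 0.28125.
term2 = 0.5*ln(8/8.0) = 0.0.
DB = 0.28125 + 0.0 = 0.2813

0.2813


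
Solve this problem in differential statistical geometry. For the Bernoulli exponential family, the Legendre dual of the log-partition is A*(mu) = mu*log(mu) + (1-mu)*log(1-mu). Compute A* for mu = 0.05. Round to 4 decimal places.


Legendre transform for Bernoulli:
A*(mu) = mu*log(mu) + (1-mu)*log(1-mu).
mu = 0.05, 1-mu = 0.95.
mu*log(mu) = 0.05*log(0.05) = -0.149787.
(1-mu)*log(1-mu) = 0.95*log(0.95) = -0.048729.
A* = -0.149787 + -0.048729 = -0.1985

-0.1985


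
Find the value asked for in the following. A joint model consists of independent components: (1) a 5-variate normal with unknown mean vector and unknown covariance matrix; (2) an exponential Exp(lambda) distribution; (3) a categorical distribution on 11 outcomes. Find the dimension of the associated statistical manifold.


The dimension of a statistical manifold equals the number of free
(independent) real parameters of the model. For a product of independent
blocks the parameter counts add.
- 5-variate normal: 5 (mean) + 5*6/2 = 15 (symmetric covariance) = 20.
- exponential (lambda): 1.
- categorical on 11 outcomes (probabilities sum to 1): 11-1 = 10.
Total = 20 + 1 + 10 = 31.
Dimension = 31

31


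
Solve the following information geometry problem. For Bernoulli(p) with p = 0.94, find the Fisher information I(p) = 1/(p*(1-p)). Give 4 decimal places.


For Bernoulli(p), Fisher information is I(p) = 1/(p*(1-p)).
p = 0.94, 1-p = 0.06.
p*(1-p) = 0.0564.
I(p) = 1/0.0564 = 17.7305

17.7305


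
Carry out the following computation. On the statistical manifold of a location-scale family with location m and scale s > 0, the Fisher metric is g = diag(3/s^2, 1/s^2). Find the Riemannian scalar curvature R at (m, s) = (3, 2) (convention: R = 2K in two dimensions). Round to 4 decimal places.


The metric has the form g = (A dm^2 + B ds^2)/s^2 with A = 3, B = 1.
Substitute u = sqrt(A/B)*m: g = B*(du^2 + ds^2)/s^2, i.e. B times the
Poincare upper half-plane metric, which has constant Gaussian curvature -1.
Scaling a 2D metric by a constant c divides the Gaussian curvature by c,
so K = -1/B = -1/(1) = -1.0000 everywhere (the point (m, s) = (3, 2) is irrelevant:
the curvature is constant).
Scalar curvature in dimension 2: R = 2K = -2/(1) = -2.0000.

-2.0000


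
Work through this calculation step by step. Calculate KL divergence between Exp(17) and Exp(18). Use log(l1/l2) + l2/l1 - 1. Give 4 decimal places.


KL divergence for exponential family:
KL = log(l1/l2) + l2/l1 - 1.
log(17/18) = -0.057158.
18/17 = 1.058824.
KL = -0.057158 + 1.058824 - 1 = 0.0017

0.0017


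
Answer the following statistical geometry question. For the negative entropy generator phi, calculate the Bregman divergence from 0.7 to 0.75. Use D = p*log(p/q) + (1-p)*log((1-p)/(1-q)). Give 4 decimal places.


Bregman divergence with negative entropy generator:
D = p*log(p/q) + (1-p)*log((1-p)/(1-q)).
p = 0.7, q = 0.75.
p*log(p/q) = 0.7*log(0.7/0.75) = -0.048295.
(1-p)*log((1-p)/(1-q)) = 0.3*log(0.3/0.25) = 0.054696.
D = -0.048295 + 0.054696 = 0.0064

0.0064


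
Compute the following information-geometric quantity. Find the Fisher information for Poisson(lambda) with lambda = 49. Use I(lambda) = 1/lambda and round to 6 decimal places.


Fisher information for Poisson: I(lambda) = 1/lambda.
lambda = 49.
I(lambda) = 1/49 = 0.020408

0.020408


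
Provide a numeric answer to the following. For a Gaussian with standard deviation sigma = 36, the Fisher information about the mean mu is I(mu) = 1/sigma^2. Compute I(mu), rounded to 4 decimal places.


The Fisher information for the mean of a normal distribution is I(mu) = 1/sigma^2.
sigma = 36, so sigma^2 = 1296.
I(mu) = 1/1296 = 0.0008

0.0008


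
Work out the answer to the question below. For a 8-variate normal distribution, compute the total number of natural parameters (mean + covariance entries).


Exponential family dimension calculation:
For 8-dim MVN: mean has 8 params, covariance has 8*9/2 = 36 unique entries.
Total dim = 8 + 36 = 44.

44


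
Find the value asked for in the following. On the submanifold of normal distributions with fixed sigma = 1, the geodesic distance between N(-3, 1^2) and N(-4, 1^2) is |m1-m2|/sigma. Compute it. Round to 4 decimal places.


On the fixed-variance normal subfamily, geodesic distance = |m1-m2|/sigma.
|-3 - -4| = 1.
sigma = 1.
d = 1/1 = 1.0000

1.0000


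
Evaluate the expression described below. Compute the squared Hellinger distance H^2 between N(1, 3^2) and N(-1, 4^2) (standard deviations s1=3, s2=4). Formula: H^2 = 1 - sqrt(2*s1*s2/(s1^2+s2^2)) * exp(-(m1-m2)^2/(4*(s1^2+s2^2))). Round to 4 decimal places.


Squared Hellinger distance for Gaussians:
H^2 = 1 - sqrt(2*s1*s2/(s1^2+s2^2)) * exp(-(m1-m2)^2/(4*(s1^2+s2^2))).
s1^2 = 9, s2^2 = 16, s1^2+s2^2 = 25.
sqrt(2*3*4/(25)) = 0.979796.
(m1-m2)^2 = (2)^2 = 4.
exp(-4/(4*25)) = exp(-0.04) = 0.960789.
H^2 = 1 - 0.979796*0.960789 = 0.0586

0.0586


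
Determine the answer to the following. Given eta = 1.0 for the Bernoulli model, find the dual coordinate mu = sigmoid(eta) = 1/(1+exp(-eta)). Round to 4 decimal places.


Dual coordinate (expectation parameter) for Bernoulli:
mu = 1/(1+exp(-eta)).
eta = 1.0.
exp(-eta) = exp(-1.0) = 0.367879.
mu = 1/(1+0.367879) = 0.7311

0.7311


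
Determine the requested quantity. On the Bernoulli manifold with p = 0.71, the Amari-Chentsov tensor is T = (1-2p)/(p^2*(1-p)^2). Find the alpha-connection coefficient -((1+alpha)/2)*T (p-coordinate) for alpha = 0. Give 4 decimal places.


Skewness (Amari-Chentsov) tensor: T = (1-2p)/(p^2*(1-p)^2).
p = 0.71, 1-2p = -0.42, p^2 = 0.5041, (1-p)^2 = 0.0841.
T = -0.42/(0.5041 * 0.0841) = -9.906873.
In the p-coordinate, Gamma^(alpha) = Gamma^(0) - (alpha/2)*T with Gamma^(0) = (1/2)*g'(p) = -T/2,
so Gamma^(alpha) = -((1+alpha)/2)*T.
alpha = 0, -(1+alpha)/2 = -0.5.
Gamma = -0.5 * -9.906873 = 4.9534

4.9534


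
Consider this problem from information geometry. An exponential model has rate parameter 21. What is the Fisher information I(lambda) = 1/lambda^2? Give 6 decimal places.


Fisher information for exponential: I(lambda) = 1/lambda^2.
lambda = 21, lambda^2 = 441.
I = 1/441 = 0.002268

0.002268


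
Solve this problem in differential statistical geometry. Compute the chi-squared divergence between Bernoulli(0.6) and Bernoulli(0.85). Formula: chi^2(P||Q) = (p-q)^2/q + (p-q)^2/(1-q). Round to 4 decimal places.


Chi-squared divergence between Bernoulli distributions:
chi^2 = (p-q)^2/q + (p-q)^2/(1-q).
p = 0.6, q = 0.85, p-q = -0.25.
(p-q)^2 = 0.0625.
term1 = 0.0625/0.85 = 0.073529.
term2 = 0.0625/0.15 = 0.416667.
chi^2 = 0.073529 + 0.416667 = 0.4902

0.4902


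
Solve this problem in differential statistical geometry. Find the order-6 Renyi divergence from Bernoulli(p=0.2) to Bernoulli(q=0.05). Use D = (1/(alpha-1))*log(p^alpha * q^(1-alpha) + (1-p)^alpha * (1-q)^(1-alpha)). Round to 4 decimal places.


Renyi divergence of order alpha between Bernoulli distributions:
D = (1/(alpha-1))*log(p^alpha * q^(1-alpha) + (1-p)^alpha * (1-q)^(1-alpha)).
alpha = 6, p = 0.2, q = 0.05.
p^alpha * q^(1-alpha) = 0.2^6 * 0.05^-5 = 204.8.
(1-p)^alpha * (1-q)^(1-alpha) = 0.8^6 * 0.95^-5 = 0.338783.
sum = 204.8 + 0.338783 = 205.138783.
D = (1/5)*log(205.138783) = 1.0647

1.0647


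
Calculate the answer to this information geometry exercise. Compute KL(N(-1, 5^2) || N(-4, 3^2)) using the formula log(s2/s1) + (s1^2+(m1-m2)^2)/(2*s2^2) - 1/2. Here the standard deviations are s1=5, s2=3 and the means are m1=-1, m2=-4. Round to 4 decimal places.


KL divergence between normal distributions:
KL = log(s2/s1) + (s1^2 + (m1-m2)^2)/(2*s2^2) - 1/2.
log(3/5) = -0.510826.
(5^2 + (-1--4)^2)/(2*3^2) = (25 + 9)/18 = 1.888889.
KL = -0.510826 + 1.888889 - 0.5 = 0.8781

0.8781


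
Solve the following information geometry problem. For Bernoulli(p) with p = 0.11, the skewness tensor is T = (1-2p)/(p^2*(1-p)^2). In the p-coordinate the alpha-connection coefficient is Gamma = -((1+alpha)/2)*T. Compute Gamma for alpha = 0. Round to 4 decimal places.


Skewness (Amari-Chentsov) tensor: T = (1-2p)/(p^2*(1-p)^2).
p = 0.11, 1-2p = 0.78, p^2 = 0.0121, (1-p)^2 = 0.7921.
T = 0.78/(0.0121 * 0.7921) = 81.382161.
In the p-coordinate, Gamma^(alpha) = Gamma^(0) - (alpha/2)*T with Gamma^(0) = (1/2)*g'(p) = -T/2,
so Gamma^(alpha) = -((1+alpha)/2)*T.
alpha = 0, -(1+alpha)/2 = -0.5.
Gamma = -0.5 * 81.382161 = -40.6911

-40.6911


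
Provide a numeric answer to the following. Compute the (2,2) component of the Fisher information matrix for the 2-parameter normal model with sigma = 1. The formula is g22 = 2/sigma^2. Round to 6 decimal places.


For the 2-parameter normal family, the Fisher metric has:
  g11 = 1/sigma^2, g22 = 2/sigma^2.
sigma = 1, sigma^2 = 1.
g22 = 2.000000

2.000000


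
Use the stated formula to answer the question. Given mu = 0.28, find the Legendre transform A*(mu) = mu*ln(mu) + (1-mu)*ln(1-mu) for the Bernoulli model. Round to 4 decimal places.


Legendre transform for Bernoulli:
A*(mu) = mu*log(mu) + (1-mu)*log(1-mu).
mu = 0.28, 1-mu = 0.72.
mu*log(mu) = 0.28*log(0.28) = -0.35643.
(1-mu)*log(1-mu) = 0.72*log(0.72) = -0.236523.
A* = -0.35643 + -0.236523 = -0.5930

-0.5930


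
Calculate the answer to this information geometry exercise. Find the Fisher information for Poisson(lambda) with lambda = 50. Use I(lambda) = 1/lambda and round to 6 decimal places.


Fisher information for Poisson: I(lambda) = 1/lambda.
lambda = 50.
I(lambda) = 1/50 = 0.020000

0.020000


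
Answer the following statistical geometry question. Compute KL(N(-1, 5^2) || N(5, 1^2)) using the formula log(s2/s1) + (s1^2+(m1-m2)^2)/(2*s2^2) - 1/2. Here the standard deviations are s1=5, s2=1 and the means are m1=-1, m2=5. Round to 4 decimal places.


KL divergence between normal distributions:
KL = log(s2/s1) + (s1^2 + (m1-m2)^2)/(2*s2^2) - 1/2.
log(1/5) = -1.609438.
(5^2 + (-1-5)^2)/(2*1^2) = (25 + 36)/2 = 30.5.
KL = -1.609438 + 30.5 - 0.5 = 28.3906

28.3906


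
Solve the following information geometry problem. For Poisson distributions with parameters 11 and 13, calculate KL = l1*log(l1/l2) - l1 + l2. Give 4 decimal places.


KL divergence for Poisson:
KL = l1*log(l1/l2) - l1 + l2.
l1 = 11, l2 = 13.
log(11/13) = -0.167054.
l1*log(l1/l2) = 11 * -0.167054 = -1.837595.
KL = -1.837595 - 11 + 13 = 0.1624

0.1624


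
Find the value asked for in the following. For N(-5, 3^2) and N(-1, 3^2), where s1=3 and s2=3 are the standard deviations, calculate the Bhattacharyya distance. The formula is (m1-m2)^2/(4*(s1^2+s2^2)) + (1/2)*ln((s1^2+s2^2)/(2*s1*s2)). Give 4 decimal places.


Bhattacharyya distance between two Gaussians:
DB = (m1-m2)^2/(4*(s1^2+s2^2)) + (1/2)*ln((s1^2+s2^2)/(2*s1*s2)).
(m1-m2)^2 = (-4)^2 = 16.
s1^2+s2^2 = 9 + 9 = 18.
term1 = 16/72 = 0.222222.
term2 = 0.5*ln(18/18.0) = 0.0.
DB = 0.222222 + 0.0 = 0.2222

0.2222


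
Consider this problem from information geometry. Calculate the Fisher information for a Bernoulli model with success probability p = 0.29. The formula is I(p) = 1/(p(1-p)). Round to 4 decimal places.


For Bernoulli(p), Fisher information is I(p) = 1/(p*(1-p)).
p = 0.29, 1-p = 0.71.
p*(1-p) = 0.2059.
I(p) = 1/0.2059 = 4.8567

4.8567


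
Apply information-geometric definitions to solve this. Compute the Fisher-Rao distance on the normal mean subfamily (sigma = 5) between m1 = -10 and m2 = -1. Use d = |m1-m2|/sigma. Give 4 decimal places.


On the fixed-variance normal subfamily, geodesic distance = |m1-m2|/sigma.
|-10 - -1| = 9.
sigma = 5.
d = 9/5 = 1.8000

1.8000


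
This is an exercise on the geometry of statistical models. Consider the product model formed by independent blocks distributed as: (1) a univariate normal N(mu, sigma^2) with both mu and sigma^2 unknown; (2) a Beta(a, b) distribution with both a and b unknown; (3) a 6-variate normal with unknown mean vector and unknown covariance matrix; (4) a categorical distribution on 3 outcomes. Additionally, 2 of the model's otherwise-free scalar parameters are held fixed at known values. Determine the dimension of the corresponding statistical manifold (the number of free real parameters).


The dimension of a statistical manifold equals the number of free
(independent) real parameters of the model. For a product of independent
blocks the parameter counts add.
- normal (mu, sigma^2): 2.
- Beta (a, b): 2.
- 6-variate normal: 6 (mean) + 6*7/2 = 21 (symmetric covariance) = 27.
- categorical on 3 outcomes (probabilities sum to 1): 3-1 = 2.
Total = 2 + 2 + 27 + 2 = 33.
2 parameter(s) fixed at known values: 33 - 2 = 31.
Dimension = 31

31


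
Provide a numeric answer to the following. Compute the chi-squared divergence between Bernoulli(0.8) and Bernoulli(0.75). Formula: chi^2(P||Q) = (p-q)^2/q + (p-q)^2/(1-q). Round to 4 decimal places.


Chi-squared divergence between Bernoulli distributions:
chi^2 = (p-q)^2/q + (p-q)^2/(1-q).
p = 0.8, q = 0.75, p-q = 0.05.
(p-q)^2 = 0.0025.
term1 = 0.0025/0.75 = 0.003333.
term2 = 0.0025/0.25 = 0.01.
chi^2 = 0.003333 + 0.01 = 0.0133

0.0133


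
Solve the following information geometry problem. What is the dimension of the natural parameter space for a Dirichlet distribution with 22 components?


Exponential family dimension calculation:
Dirichlet with 22 components has 22 natural parameters.

22


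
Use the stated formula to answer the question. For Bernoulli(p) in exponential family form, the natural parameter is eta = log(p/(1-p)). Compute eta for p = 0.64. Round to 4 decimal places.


Natural parameter for Bernoulli: eta = log(p/(1-p)).
p = 0.64, 1-p = 0.36.
p/(1-p) = 1.777778.
eta = log(1.777778) = 0.5754

0.5754


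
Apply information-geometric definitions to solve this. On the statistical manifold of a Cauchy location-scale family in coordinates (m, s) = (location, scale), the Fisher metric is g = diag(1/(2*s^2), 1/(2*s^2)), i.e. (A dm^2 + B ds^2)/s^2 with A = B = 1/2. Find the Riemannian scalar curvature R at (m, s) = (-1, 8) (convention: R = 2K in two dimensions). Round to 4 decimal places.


The metric has the form g = (A dm^2 + B ds^2)/s^2 with A = 1/2, B = 1/2.
Substitute u = sqrt(A/B)*m: g = B*(du^2 + ds^2)/s^2, i.e. B times the
Poincare upper half-plane metric, which has constant Gaussian curvature -1.
Scaling a 2D metric by a constant c divides the Gaussian curvature by c,
so K = -1/B = -1/(1/2) = -2.0000 everywhere (the point (m, s) = (-1, 8) is irrelevant:
the curvature is constant).
Scalar curvature in dimension 2: R = 2K = -2/(1/2) = -4.0000.

-4.0000


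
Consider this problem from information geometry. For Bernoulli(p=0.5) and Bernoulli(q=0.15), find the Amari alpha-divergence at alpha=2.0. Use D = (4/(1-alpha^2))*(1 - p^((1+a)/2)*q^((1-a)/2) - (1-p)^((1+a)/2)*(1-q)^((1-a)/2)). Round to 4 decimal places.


Amari alpha-divergence:
D = (4/(1-alpha^2))*(1 - p^((1+a)/2)*q^((1-a)/2) - (1-p)^((1+a)/2)*(1-q)^((1-a)/2)).
alpha = 2.0, p = 0.5, q = 0.15.
e1 = (1+alpha)/2 = 1.5, e2 = (1-alpha)/2 = -0.5.
t1 = p^e1 * q^e2 = 0.5^1.5 * 0.15^-0.5 = 0.912871.
t2 = (1-p)^e1 * (1-q)^e2 = 0.5^1.5 * 0.85^-0.5 = 0.383482.
4/(1-alpha^2) = -1.333333.
D = -1.333333*(1 - 0.912871 - 0.383482) = 0.3951

0.3951


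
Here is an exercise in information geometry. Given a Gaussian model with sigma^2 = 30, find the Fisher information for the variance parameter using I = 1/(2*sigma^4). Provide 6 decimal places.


Fisher information for variance: I(sigma^2) = 1/(2*sigma^4).
sigma^2 = 30, so sigma^4 = 900.
I = 1/(2*900) = 1/1800 = 0.000556

0.000556


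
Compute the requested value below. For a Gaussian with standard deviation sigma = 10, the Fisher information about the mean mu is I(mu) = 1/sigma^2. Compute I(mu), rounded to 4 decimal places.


The Fisher information for the mean of a normal distribution is I(mu) = 1/sigma^2.
sigma = 10, so sigma^2 = 100.
I(mu) = 1/100 = 0.0100

0.0100


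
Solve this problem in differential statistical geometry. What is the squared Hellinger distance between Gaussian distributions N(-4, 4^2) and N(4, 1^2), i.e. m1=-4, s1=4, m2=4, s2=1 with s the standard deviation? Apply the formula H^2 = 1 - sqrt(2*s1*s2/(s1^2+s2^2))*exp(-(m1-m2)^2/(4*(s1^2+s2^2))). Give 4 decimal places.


Squared Hellinger distance for Gaussians:
H^2 = 1 - sqrt(2*s1*s2/(s1^2+s2^2)) * exp(-(m1-m2)^2/(4*(s1^2+s2^2))).
s1^2 = 16, s2^2 = 1, s1^2+s2^2 = 17.
sqrt(2*4*1/(17)) = 0.685994.
(m1-m2)^2 = (-8)^2 = 64.
exp(-64/(4*17)) = exp(-0.941176) = 0.390169.
H^2 = 1 - 0.685994*0.390169 = 0.7323

0.7323


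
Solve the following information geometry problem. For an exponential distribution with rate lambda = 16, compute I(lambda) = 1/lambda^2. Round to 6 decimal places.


Fisher information for exponential: I(lambda) = 1/lambda^2.
lambda = 16, lambda^2 = 256.
I = 1/256 = 0.003906

0.003906


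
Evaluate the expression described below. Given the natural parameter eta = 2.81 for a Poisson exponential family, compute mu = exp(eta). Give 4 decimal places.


Expectation parameter for Poisson exponential family:
mu = exp(eta).
eta = 2.81.
mu = exp(2.81) = 16.6099

16.6099


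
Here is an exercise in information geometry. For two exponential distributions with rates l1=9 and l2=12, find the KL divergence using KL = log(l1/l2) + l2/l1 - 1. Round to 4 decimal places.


KL divergence for exponential family:
KL = log(l1/l2) + l2/l1 - 1.
log(9/12) = -0.287682.
12/9 = 1.333333.
KL = -0.287682 + 1.333333 - 1 = 0.0457

0.0457


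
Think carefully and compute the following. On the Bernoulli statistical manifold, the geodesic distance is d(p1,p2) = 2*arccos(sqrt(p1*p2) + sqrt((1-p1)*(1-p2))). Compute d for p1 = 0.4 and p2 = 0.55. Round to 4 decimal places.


Geodesic distance on Bernoulli manifold:
d(p1,p2) = 2*arccos(sqrt(p1*p2) + sqrt((1-p1)*(1-p2))).
sqrt(p1*p2) = sqrt(0.4*0.55) = 0.469042.
sqrt((1-p1)*(1-p2)) = sqrt(0.6*0.45) = 0.519615.
arg = 0.469042 + 0.519615 = 0.988657.
d = 2*arccos(0.988657) = 0.3015

0.3015


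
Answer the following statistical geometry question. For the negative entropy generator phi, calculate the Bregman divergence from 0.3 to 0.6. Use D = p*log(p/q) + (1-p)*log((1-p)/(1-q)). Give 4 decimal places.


Bregman divergence with negative entropy generator:
D = p*log(p/q) + (1-p)*log((1-p)/(1-q)).
p = 0.3, q = 0.6.
p*log(p/q) = 0.3*log(0.3/0.6) = -0.207944.
(1-p)*log((1-p)/(1-q)) = 0.7*log(0.7/0.4) = 0.391731.
D = -0.207944 + 0.391731 = 0.1838

0.1838


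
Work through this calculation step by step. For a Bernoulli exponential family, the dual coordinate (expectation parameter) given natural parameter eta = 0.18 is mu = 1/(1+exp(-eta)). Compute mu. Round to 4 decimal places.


Dual coordinate (expectation parameter) for Bernoulli:
mu = 1/(1+exp(-eta)).
eta = 0.18.
exp(-eta) = exp(-0.18) = 0.83527.
mu = 1/(1+0.83527) = 0.5449

0.5449


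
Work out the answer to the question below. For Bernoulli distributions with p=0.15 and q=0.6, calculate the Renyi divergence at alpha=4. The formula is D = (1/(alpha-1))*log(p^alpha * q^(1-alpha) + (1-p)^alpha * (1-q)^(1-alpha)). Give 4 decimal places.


Renyi divergence of order alpha between Bernoulli distributions:
D = (1/(alpha-1))*log(p^alpha * q^(1-alpha) + (1-p)^alpha * (1-q)^(1-alpha)).
alpha = 4, p = 0.15, q = 0.6.
p^alpha * q^(1-alpha) = 0.15^4 * 0.6^-3 = 0.002344.
(1-p)^alpha * (1-q)^(1-alpha) = 0.85^4 * 0.4^-3 = 8.156348.
sum = 0.002344 + 8.156348 = 8.158691.
D = (1/3)*log(8.158691) = 0.6997

0.6997


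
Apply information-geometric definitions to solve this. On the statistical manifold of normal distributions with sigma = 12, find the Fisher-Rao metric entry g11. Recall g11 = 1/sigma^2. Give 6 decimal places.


For the 2-parameter normal family, the Fisher metric has:
  g11 = 1/sigma^2, g22 = 2/sigma^2.
sigma = 12, sigma^2 = 144.
g11 = 0.006944

0.006944


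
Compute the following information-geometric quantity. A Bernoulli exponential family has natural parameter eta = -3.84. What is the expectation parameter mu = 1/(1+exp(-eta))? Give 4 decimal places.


Dual coordinate (expectation parameter) for Bernoulli:
mu = 1/(1+exp(-eta)).
eta = -3.84.
exp(-eta) = exp(3.84) = 46.525474.
mu = 1/(1+46.525474) = 0.0210

0.0210


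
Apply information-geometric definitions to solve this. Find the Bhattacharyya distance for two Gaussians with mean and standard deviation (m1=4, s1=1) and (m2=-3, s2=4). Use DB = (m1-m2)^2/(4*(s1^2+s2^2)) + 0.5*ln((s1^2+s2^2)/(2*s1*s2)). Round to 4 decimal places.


Bhattacharyya distance between two Gaussians:
DB = (m1-m2)^2/(4*(s1^2+s2^2)) + (1/2)*ln((s1^2+s2^2)/(2*s1*s2)).
(m1-m2)^2 = (7)^2 = 49.
s1^2+s2^2 = 1 + 16 = 17.
term1 = 49/68 = 0.720588.
term2 = 0.5*ln(17/8.0) = 0.376886.
DB = 0.720588 + 0.376886 = 1.0975

1.0975


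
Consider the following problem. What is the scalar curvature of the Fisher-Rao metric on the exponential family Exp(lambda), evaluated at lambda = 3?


This family has a single free parameter, so its statistical manifold
is 1-dimensional. The Riemann curvature tensor of any 1-dimensional
Riemannian manifold vanishes identically, so R = 0.

0


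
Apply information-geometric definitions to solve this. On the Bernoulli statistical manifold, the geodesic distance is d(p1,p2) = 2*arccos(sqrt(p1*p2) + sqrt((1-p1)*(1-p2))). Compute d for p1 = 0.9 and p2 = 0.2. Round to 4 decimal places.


Geodesic distance on Bernoulli manifold:
d(p1,p2) = 2*arccos(sqrt(p1*p2) + sqrt((1-p1)*(1-p2))).
sqrt(p1*p2) = sqrt(0.9*0.2) = 0.424264.
sqrt((1-p1)*(1-p2)) = sqrt(0.1*0.8) = 0.282843.
arg = 0.424264 + 0.282843 = 0.707107.
d = 2*arccos(0.707107) = 1.5708

1.5708


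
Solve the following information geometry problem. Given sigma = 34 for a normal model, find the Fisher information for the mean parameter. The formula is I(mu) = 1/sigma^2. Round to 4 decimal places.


The Fisher information for the mean of a normal distribution is I(mu) = 1/sigma^2.
sigma = 34, so sigma^2 = 1156.
I(mu) = 1/1156 = 0.0009

0.0009


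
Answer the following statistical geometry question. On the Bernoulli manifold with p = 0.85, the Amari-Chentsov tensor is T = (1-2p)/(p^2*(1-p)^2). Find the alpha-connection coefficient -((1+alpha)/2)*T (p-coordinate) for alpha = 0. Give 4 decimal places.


Skewness (Amari-Chentsov) tensor: T = (1-2p)/(p^2*(1-p)^2).
p = 0.85, 1-2p = -0.7, p^2 = 0.7225, (1-p)^2 = 0.0225.
T = -0.7/(0.7225 * 0.0225) = -43.060361.
In the p-coordinate, Gamma^(alpha) = Gamma^(0) - (alpha/2)*T with Gamma^(0) = (1/2)*g'(p) = -T/2,
so Gamma^(alpha) = -((1+alpha)/2)*T.
alpha = 0, -(1+alpha)/2 = -0.5.
Gamma = -0.5 * -43.060361 = 21.5302

21.5302
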